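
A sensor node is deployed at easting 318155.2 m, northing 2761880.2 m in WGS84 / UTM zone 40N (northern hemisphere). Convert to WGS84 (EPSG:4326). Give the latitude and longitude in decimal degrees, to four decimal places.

Zone 40N: λ₀ = 57°, k₀ = 0.9996, false easting 500000 m.
Meridian distance M = (N − FN)/k₀ = 2762985.4 m.
Inverse transverse Mercator on WGS84 gives φ = 24.96140001°, λ = 55.19870029°.

lat 24.9614°, lon 55.1987°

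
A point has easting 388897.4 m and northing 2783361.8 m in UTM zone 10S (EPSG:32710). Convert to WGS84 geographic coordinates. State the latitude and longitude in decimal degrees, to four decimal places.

Zone 10S: λ₀ = -123°, k₀ = 0.9996, false easting 500000 m, false northing 10000000 m.
Meridian distance M = (N − FN)/k₀ = -7219526.0 m.
Inverse transverse Mercator on WGS84 gives φ = -65.05480013°, λ = -125.36130021°.

lat -65.0548°, lon -125.3613°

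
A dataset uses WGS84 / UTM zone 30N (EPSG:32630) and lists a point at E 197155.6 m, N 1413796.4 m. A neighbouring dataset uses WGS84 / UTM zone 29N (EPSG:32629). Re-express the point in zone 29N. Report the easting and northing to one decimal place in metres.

UTM 30N → geographic: φ = 12.77420011°, λ = -5.78919985°.
UTM 29N (λ₀ = -9°) forward: E = 848661.415 m, N = 1414327.334 m.

E 848661.4 m, N 1414327.3 m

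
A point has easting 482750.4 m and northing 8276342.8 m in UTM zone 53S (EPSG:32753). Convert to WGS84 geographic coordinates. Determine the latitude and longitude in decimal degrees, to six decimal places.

Zone 53S: λ₀ = 135°, k₀ = 0.9996, false easting 500000 m, false northing 10000000 m.
Meridian distance M = (N − FN)/k₀ = -1724346.9 m.
Inverse transverse Mercator on WGS84 gives φ = -15.59060005°, λ = 134.83909981°.

lat -15.590600°, lon 134.839100°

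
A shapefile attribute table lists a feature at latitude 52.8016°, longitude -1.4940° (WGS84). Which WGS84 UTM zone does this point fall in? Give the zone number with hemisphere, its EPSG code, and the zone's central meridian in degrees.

UTM zone = ⌊(λ + 180)/6⌋ + 1; -1.4940° ∈ [-6°, 0°) → zone 30.
Hemisphere: N (φ ≥ 0).
Central meridian λ₀ = 6×30 − 183 = -3°.
EPSG code: 32630.

Zone 30N (EPSG:32630), central meridian -3°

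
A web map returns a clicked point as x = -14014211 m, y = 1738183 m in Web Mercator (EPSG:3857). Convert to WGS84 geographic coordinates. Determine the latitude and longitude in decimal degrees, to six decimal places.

R = 6378137 m. λ = x/R = -125.89179936°.
φ = 2·arctan(exp(y/R)) − 90° = 2·arctan(1.31327) − 90° = 15.42460117°.

lat 15.424601°, lon -125.891799°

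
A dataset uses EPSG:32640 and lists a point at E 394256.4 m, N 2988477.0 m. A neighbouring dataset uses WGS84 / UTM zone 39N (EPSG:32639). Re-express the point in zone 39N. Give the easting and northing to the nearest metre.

E 989833 m, N 2997626 m

UTM 40N → geographic: φ = 27.01440023°, λ = 55.93410004°.
UTM 39N (λ₀ = 51°) forward: E = 989833.273 m, N = 2997625.706 m.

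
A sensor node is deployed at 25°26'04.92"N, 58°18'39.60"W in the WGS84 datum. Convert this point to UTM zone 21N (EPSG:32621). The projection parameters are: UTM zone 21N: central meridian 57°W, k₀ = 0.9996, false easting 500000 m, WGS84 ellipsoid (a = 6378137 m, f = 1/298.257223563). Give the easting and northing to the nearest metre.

E 368169 m, N 2813731 m

Zone 21 central meridian λ₀ = 6×21 − 183 = -57°; Δλ = -1.3110°.
Transverse Mercator on WGS84 with k₀ = 0.9996 gives E = 368169.310 m, N = 2813730.704 m.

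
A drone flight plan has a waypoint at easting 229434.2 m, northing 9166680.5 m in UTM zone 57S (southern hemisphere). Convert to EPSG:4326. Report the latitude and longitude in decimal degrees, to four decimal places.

Zone 57S: λ₀ = 159°, k₀ = 0.9996, false easting 500000 m, false northing 10000000 m.
Meridian distance M = (N − FN)/k₀ = -833653.0 m.
Inverse transverse Mercator on WGS84 gives φ = -7.53200023°, λ = 156.54820017°.

lat -7.5320°, lon 156.5482°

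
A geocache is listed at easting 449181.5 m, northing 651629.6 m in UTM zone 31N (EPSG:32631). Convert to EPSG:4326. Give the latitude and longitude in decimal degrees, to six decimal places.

Zone 31N: λ₀ = 3°, k₀ = 0.9996, false easting 500000 m.
Meridian distance M = (N − FN)/k₀ = 651890.4 m.
Inverse transverse Mercator on WGS84 gives φ = 5.89509976°, λ = 2.54090001°.

lat 5.895100°, lon 2.540900°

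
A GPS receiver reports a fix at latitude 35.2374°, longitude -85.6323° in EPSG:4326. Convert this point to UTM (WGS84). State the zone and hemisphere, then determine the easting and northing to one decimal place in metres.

Longitude -85.6323° lies in the 6° band [-90°, -84°), giving zone 16; latitude is north of the equator, so 16N.
Zone 16 central meridian λ₀ = 6×16 − 183 = -87°; Δλ = +1.3677°.
Transverse Mercator on WGS84 with k₀ = 0.9996 gives E = 624447.340 m, N = 3900227.420 m.

Zone 16N: E 624447.3 m, N 3900227.4 m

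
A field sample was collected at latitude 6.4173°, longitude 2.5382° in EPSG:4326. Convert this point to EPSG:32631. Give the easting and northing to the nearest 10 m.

E 448930 m, N 709360 m

Zone 31 central meridian λ₀ = 6×31 − 183 = 3°; Δλ = -0.4618°.
Transverse Mercator on WGS84 with k₀ = 0.9996 gives E = 448932.522 m, N = 709357.178 m.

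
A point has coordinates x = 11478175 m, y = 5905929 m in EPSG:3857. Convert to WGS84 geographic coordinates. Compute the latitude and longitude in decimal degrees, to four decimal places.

R = 6378137 m. λ = x/R = 103.11020036°.
φ = 2·arctan(exp(y/R)) − 90° = 2·arctan(2.52430) − 90° = 46.77809840°.

lat 46.7781°, lon 103.1102°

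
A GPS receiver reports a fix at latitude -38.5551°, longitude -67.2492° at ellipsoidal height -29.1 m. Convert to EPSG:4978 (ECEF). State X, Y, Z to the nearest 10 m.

WGS84: a = 6378137 m, e² = 0.006694380; N(φ) = a/√(1−e²sin²φ) = 6386446.416 m.
X = (N+h)·cosφ·cosλ = 1931390.383 m; Y = (N+h)·cosφ·sinλ = -4605662.967 m; Z = (N(1−e²)+h)·sinφ = -3953796.215 m.

X 1931390 m, Y -4605660 m, Z -3953800 m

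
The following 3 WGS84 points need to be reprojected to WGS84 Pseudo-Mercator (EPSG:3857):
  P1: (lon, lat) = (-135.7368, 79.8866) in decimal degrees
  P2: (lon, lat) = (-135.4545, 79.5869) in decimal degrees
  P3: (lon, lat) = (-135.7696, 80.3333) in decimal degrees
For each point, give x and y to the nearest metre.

Web Mercator: x = R·λ, y = R·ln tan(π/4+φ/2), R = 6378137 m.
P1 (79.8866°, -135.7368°) → (-15110151.458, 15466419.428) m.
P2 (79.5869°, -135.4545°) → (-15078725.966, 15279156.686) m.
P3 (80.3333°, -135.7696°) → (-15113802.737, 15755982.793) m.

P1: x -15110151 m, y 15466419 m; P2: x -15078726 m, y 15279157 m; P3: x -15113803 m, y 15755983 m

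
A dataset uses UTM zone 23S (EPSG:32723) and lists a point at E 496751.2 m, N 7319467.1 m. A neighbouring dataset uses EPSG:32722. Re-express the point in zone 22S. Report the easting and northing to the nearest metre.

UTM 23S → geographic: φ = -24.23759959°, λ = -45.03200048°.
UTM 22S (λ₀ = -51°) forward: E = 1106623.978 m, N = 7306466.013 m.

E 1106624 m, N 7306466 m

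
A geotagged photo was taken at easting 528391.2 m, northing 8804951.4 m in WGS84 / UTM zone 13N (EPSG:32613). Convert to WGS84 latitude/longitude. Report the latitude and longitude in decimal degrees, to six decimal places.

Zone 13N: λ₀ = -105°, k₀ = 0.9996, false easting 500000 m.
Meridian distance M = (N − FN)/k₀ = 8808474.8 m.
Inverse transverse Mercator on WGS84 gives φ = 79.31039993°, λ = -103.62880168°.

lat 79.310400°, lon -103.628802°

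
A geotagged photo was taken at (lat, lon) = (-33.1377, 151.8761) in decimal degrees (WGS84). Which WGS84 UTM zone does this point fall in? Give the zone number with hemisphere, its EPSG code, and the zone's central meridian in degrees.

Zone 56S (EPSG:32756), central meridian 153°

UTM zone = ⌊(λ + 180)/6⌋ + 1; 151.8761° ∈ [150°, 156°) → zone 56.
Hemisphere: S (φ < 0).
Central meridian λ₀ = 6×56 − 183 = 153°.
EPSG code: 32756.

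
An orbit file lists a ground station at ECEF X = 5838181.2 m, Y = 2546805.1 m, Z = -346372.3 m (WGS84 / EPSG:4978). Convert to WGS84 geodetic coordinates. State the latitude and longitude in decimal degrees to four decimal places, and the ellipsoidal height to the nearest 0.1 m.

λ = atan2(Y, X) = 23.56840011°; p = √(X²+Y²) = 6369503.6 m.
Bowring's method on WGS84 (a = 6378137 m, b = 6356752.314 m) gives φ = -3.13360031°, h = 840.831 m.

lat -3.1336°, lon 23.5684°, h 840.8 m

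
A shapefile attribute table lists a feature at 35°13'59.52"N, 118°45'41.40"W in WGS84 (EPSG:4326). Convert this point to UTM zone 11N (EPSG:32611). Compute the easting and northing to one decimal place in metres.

E 339709.1 m, N 3900326.3 m

Zone 11 central meridian λ₀ = 6×11 − 183 = -117°; Δλ = -1.7615°.
Transverse Mercator on WGS84 with k₀ = 0.9996 gives E = 339709.061 m, N = 3900326.310 m.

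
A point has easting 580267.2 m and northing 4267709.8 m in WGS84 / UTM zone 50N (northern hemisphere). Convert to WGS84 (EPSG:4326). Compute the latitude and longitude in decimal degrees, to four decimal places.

Zone 50N: λ₀ = 117°, k₀ = 0.9996, false easting 500000 m.
Meridian distance M = (N − FN)/k₀ = 4269417.6 m.
Inverse transverse Mercator on WGS84 gives φ = 38.55420040°, λ = 117.92119965°.

lat 38.5542°, lon 117.9212°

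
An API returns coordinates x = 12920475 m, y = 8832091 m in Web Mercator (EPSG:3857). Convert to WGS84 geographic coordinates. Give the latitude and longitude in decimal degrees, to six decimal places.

R = 6378137 m. λ = x/R = 116.06660171°.
φ = 2·arctan(exp(y/R)) − 90° = 2·arctan(3.99381) − 90° = 61.88569969°.

lat 61.885700°, lon 116.066602°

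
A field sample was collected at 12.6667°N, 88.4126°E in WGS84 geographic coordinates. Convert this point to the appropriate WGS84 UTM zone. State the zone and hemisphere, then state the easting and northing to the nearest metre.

Longitude 88.4126° lies in the 6° band [84°, 90°), giving zone 45; latitude is north of the equator, so 45N.
Zone 45 central meridian λ₀ = 6×45 − 183 = 87°; Δλ = +1.4126°.
Transverse Mercator on WGS84 with k₀ = 0.9996 gives E = 653400.249 m, N = 1400692.519 m.

Zone 45N: E 653400 m, N 1400693 m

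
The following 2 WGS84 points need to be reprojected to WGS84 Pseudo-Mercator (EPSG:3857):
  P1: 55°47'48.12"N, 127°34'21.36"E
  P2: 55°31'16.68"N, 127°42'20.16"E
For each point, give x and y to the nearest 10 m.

P1: x 14201320 m, y 7518050 m; P2: x 14216120 m, y 7463700 m

Web Mercator: x = R·λ, y = R·ln tan(π/4+φ/2), R = 6378137 m.
P1 (55.7967°, 127.5726°) → (14201316.871, 7518050.370) m.
P2 (55.5213°, 127.7056°) → (14216122.363, 7463704.301) m.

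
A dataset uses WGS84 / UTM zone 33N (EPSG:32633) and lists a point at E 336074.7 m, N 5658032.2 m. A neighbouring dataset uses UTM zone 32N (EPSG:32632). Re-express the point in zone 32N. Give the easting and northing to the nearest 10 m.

UTM 33N → geographic: φ = 51.05040020°, λ = 12.66119983°.
UTM 32N (λ₀ = 9°) forward: E = 756589.954 m, N = 5661809.123 m.

E 756590 m, N 5661810 m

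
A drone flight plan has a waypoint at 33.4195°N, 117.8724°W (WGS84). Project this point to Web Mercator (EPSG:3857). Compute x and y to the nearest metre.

Web Mercator is spherical with R = a = 6378137 m.
x = R·λ = 6378137 × -2.057261477 = -13121495.547 m.
y = R·ln tan(π/4 + φ/2) = 6378137 × 0.619478520 = 3951118.869 m.

x -13121496 m, y 3951119 m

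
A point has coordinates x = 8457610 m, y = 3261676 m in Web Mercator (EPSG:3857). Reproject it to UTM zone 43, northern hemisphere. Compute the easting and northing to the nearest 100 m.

Web Mercator inverse (R = 6378137 m) → φ = 28.10070239°, λ = 75.97600330°.
UTM 43N forward: E = 595876.346 m, N = 3108742.434 m.

E 595900 m, N 3108700 m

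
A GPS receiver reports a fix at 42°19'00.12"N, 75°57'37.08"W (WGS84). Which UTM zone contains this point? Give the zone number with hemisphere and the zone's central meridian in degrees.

UTM zone = ⌊(λ + 180)/6⌋ + 1; -75.9603° ∈ [-78°, -72°) → zone 18.
Hemisphere: N (φ ≥ 0).
Central meridian λ₀ = 6×18 − 183 = -75°.

Zone 18N, central meridian -75°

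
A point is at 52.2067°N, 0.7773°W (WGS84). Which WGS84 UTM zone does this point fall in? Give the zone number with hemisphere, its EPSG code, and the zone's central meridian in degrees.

UTM zone = ⌊(λ + 180)/6⌋ + 1; -0.7773° ∈ [-6°, 0°) → zone 30.
Hemisphere: N (φ ≥ 0).
Central meridian λ₀ = 6×30 − 183 = -3°.
EPSG code: 32630.

Zone 30N (EPSG:32630), central meridian -3°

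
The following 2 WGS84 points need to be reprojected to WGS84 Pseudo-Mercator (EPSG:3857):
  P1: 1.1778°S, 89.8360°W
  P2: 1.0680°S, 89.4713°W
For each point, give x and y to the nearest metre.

P1: x -10000498 m, y -131121 m; P2: x -9959900 m, y -118896 m

Web Mercator: x = R·λ, y = R·ln tan(π/4+φ/2), R = 6378137 m.
P1 (-1.1778°, -89.8360°) → (-10000497.775, -131121.331) m.
P2 (-1.0680°, -89.4713°) → (-9959899.557, -118896.102) m.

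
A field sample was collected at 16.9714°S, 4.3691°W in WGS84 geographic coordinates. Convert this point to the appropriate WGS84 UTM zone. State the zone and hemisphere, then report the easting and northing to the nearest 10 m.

Longitude -4.3691° lies in the 6° band [-6°, 0°), giving zone 30; latitude is south of the equator, so 30S.
Zone 30 central meridian λ₀ = 6×30 − 183 = -3°; Δλ = -1.3691°.
Transverse Mercator on WGS84 with k₀ = 0.9996 gives E = 354234.893 m, N = 8123100.416 m.

Zone 30S: E 354230 m, N 8123100 m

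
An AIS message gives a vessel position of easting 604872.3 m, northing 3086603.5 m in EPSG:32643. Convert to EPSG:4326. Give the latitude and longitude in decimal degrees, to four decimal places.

Zone 43N: λ₀ = 75°, k₀ = 0.9996, false easting 500000 m.
Meridian distance M = (N − FN)/k₀ = 3087838.6 m.
Inverse transverse Mercator on WGS84 gives φ = 27.90020031°, λ = 76.06560028°.

lat 27.9002°, lon 76.0656°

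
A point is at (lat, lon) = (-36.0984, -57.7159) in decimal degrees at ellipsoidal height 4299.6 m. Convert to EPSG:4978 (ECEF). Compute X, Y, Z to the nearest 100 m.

WGS84: a = 6378137 m, e² = 0.006694380; N(φ) = a/√(1−e²sin²φ) = 6385560.672 m.
X = (N+h)·cosφ·cosλ = 2757675.428 m; Y = (N+h)·cosφ·sinλ = -4364892.516 m; Z = (N(1−e²)+h)·sinφ = -3739552.588 m.

X 2757700 m, Y -4364900 m, Z -3739600 m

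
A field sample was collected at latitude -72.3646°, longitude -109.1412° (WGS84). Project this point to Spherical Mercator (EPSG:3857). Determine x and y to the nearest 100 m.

Web Mercator is spherical with R = a = 6378137 m.
x = R·λ = 6378137 × -1.904873290 = -12149542.809 m.
y = R·ln tan(π/4 + φ/2) = 6378137 × -1.863527123 = -11885831.293 m.

x -12149500 m, y -11885800 m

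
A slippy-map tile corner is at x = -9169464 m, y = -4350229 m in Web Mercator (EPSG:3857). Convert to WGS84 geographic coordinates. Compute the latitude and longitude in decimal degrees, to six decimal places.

R = 6378137 m. λ = x/R = -82.37069658°.
φ = 2·arctan(exp(y/R)) − 90° = 2·arctan(0.50558) − 90° = -36.35969938°.

lat -36.359699°, lon -82.370697°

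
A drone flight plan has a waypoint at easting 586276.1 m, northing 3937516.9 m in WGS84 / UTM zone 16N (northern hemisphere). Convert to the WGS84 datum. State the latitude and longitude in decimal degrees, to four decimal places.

Zone 16N: λ₀ = -87°, k₀ = 0.9996, false easting 500000 m.
Meridian distance M = (N − FN)/k₀ = 3939092.5 m.
Inverse transverse Mercator on WGS84 gives φ = 35.57760004°, λ = -86.04780031°.

lat 35.5776°, lon -86.0478°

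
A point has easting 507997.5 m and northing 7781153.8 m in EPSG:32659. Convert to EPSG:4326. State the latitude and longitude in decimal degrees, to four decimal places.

Zone 59N: λ₀ = 171°, k₀ = 0.9996, false easting 500000 m.
Meridian distance M = (N − FN)/k₀ = 7784267.5 m.
Inverse transverse Mercator on WGS84 gives φ = 70.13689974°, λ = 171.21090061°.

lat 70.1369°, lon 171.2109°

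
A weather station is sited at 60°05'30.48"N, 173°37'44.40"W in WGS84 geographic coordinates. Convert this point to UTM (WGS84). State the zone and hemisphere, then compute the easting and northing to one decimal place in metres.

Zone 2N: E 353792.7 m, N 6664543.2 m

Longitude -173.6290° lies in the 6° band [-174°, -168°), giving zone 2; latitude is north of the equator, so 2N.
Zone 2 central meridian λ₀ = 6×2 − 183 = -171°; Δλ = -2.6290°.
Transverse Mercator on WGS84 with k₀ = 0.9996 gives E = 353792.714 m, N = 6664543.211 m.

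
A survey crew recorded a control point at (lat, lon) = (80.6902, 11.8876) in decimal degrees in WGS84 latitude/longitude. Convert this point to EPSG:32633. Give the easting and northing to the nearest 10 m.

E 443820 m, N 8960130 m

Zone 33 central meridian λ₀ = 6×33 − 183 = 15°; Δλ = -3.1124°.
Transverse Mercator on WGS84 with k₀ = 0.9996 gives E = 443815.608 m, N = 8960130.551 m.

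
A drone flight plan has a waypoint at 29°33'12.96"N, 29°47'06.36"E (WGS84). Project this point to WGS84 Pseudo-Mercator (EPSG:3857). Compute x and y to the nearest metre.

x 3315662 m, y 3446297 m

Web Mercator is spherical with R = a = 6378137 m.
x = R·λ = 6378137 × 0.519848063 = 3315662.165 m.
y = R·ln tan(π/4 + φ/2) = 6378137 × 0.540329783 = 3446297.378 m.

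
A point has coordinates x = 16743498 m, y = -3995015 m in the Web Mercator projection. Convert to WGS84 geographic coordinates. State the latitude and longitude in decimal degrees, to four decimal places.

R = 6378137 m. λ = x/R = 150.40940163°.
φ = 2·arctan(exp(y/R)) − 90° = 2·arctan(0.53453) − 90° = -33.74800323°.

lat -33.7480°, lon 150.4094°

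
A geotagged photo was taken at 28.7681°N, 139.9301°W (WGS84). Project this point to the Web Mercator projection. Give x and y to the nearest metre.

Web Mercator is spherical with R = a = 6378137 m.
x = R·λ = 6378137 × -2.442240968 = -15576947.479 m.
y = R·ln tan(π/4 + φ/2) = 6378137 × 0.524630208 = 3346163.341 m.

x -15576947 m, y 3346163 m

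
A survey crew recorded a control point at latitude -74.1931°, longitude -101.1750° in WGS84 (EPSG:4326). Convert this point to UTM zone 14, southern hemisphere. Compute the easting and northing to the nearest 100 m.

E 433900 m, N 1765200 m

Zone 14 central meridian λ₀ = 6×14 − 183 = -99°; Δλ = -2.1750°.
Transverse Mercator on WGS84 with k₀ = 0.9996 gives E = 433882.138 m, N = 1765211.123 m.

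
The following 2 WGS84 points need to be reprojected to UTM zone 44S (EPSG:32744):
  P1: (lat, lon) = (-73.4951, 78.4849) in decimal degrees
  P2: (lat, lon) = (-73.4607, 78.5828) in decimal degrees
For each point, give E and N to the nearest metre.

UTM zone 44S: λ₀ = 81°, k₀ = 0.9996.
P1 (-73.4951°, 78.4849°) → (420266.032, 1842610.793) m.
P2 (-73.4607°, 78.5828°) → (423212.900, 1846573.626) m.

P1: E 420266 m, N 1842611 m; P2: E 423213 m, N 1846574 m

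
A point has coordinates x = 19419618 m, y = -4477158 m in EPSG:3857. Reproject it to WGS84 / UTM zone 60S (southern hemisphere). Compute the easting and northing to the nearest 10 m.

Web Mercator inverse (R = 6378137 m) → φ = -37.27249897°, λ = 174.44939661°.
UTM 60S forward: E = 273849.684 m, N = 5871848.143 m.

E 273850 m, N 5871850 m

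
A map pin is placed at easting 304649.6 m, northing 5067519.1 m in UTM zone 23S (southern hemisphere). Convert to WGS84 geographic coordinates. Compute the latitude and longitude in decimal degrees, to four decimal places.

Zone 23S: λ₀ = -45°, k₀ = 0.9996, false easting 500000 m, false northing 10000000 m.
Meridian distance M = (N − FN)/k₀ = -4934454.7 m.
Inverse transverse Mercator on WGS84 gives φ = -44.51919984°, λ = -47.45810036°.

lat -44.5192°, lon -47.4581°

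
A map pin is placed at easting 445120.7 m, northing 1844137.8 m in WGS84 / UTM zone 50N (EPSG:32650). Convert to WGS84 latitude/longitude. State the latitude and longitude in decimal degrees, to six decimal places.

lat 16.679200°, lon 116.485300°

Zone 50N: λ₀ = 117°, k₀ = 0.9996, false easting 500000 m.
Meridian distance M = (N − FN)/k₀ = 1844875.8 m.
Inverse transverse Mercator on WGS84 gives φ = 16.67919961°, λ = 116.48530007°.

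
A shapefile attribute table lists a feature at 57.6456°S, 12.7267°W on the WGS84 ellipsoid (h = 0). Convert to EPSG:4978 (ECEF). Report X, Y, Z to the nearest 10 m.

WGS84: a = 6378137 m, e² = 0.006694380; N(φ) = a/√(1−e²sin²φ) = 6393426.535 m.
X = (N+h)·cosφ·cosλ = 3337413.179 m; Y = (N+h)·cosφ·sinλ = -753752.945 m; Z = (N(1−e²)+h)·sinφ = -5364717.822 m.

X 3337410 m, Y -753750 m, Z -5364720 m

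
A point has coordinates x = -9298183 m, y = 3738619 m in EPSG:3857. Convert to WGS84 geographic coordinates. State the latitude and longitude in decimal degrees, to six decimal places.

R = 6378137 m. λ = x/R = -83.52699903°.
φ = 2·arctan(exp(y/R)) − 90° = 2·arctan(1.79708) − 90° = 31.81170285°.

lat 31.811703°, lon -83.526999°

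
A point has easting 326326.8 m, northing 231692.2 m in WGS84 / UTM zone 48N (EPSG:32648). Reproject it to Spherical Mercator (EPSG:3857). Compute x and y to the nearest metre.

x 11514710 m, y 233311 m

Unproject from UTM 48N (λ₀ = 105°) → φ = 2.09539957°, λ = 103.43839962°.
Web Mercator (R = 6378137 m): x = 11514709.974 m, y = 233310.827 m.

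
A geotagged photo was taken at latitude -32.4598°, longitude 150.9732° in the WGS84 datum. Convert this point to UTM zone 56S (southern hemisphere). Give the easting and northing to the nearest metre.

E 309502 m, N 6406788 m

Zone 56 central meridian λ₀ = 6×56 − 183 = 153°; Δλ = -2.0268°.
Transverse Mercator on WGS84 with k₀ = 0.9996 gives E = 309502.468 m, N = 6406788.268 m.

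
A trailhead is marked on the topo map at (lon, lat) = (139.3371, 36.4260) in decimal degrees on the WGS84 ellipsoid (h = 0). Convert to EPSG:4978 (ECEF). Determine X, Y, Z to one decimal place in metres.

WGS84: a = 6378137 m, e² = 0.006694380; N(φ) = a/√(1−e²sin²φ) = 6385677.514 m.
X = (N+h)·cosφ·cosλ = -3897517.609 m; Y = (N+h)·cosφ·sinλ = 3348005.625 m; Z = (N(1−e²)+h)·sinφ = 3766330.442 m.

X -3897517.6 m, Y 3348005.6 m, Z 3766330.4 m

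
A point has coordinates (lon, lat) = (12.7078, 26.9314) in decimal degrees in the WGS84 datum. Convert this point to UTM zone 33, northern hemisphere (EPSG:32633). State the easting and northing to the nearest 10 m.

E 272410 m, N 2980900 m

Zone 33 central meridian λ₀ = 6×33 − 183 = 15°; Δλ = -2.2922°.
Transverse Mercator on WGS84 with k₀ = 0.9996 gives E = 272405.051 m, N = 2980899.912 m.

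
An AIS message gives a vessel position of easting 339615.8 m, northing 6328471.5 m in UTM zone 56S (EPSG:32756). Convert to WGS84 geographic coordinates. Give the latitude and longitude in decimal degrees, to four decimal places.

lat -33.1707°, lon 151.2799°

Zone 56S: λ₀ = 153°, k₀ = 0.9996, false easting 500000 m, false northing 10000000 m.
Meridian distance M = (N − FN)/k₀ = -3672997.7 m.
Inverse transverse Mercator on WGS84 gives φ = -33.17070019°, λ = 151.27989986°.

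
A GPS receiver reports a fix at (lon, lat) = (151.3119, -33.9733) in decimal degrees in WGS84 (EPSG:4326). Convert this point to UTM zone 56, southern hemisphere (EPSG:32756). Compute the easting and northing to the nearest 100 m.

E 344100 m, N 6239500 m

Zone 56 central meridian λ₀ = 6×56 − 183 = 153°; Δλ = -1.6881°.
Transverse Mercator on WGS84 with k₀ = 0.9996 gives E = 344050.325 m, N = 6239520.454 m.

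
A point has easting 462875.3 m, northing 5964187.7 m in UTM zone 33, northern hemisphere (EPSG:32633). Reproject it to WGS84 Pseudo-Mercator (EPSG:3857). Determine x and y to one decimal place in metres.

x 1607008.2 m, y 7137063.9 m

Unproject from UTM 33N (λ₀ = 15°) → φ = 53.82489968°, λ = 14.43600050°.
Web Mercator (R = 6378137 m): x = 1607008.225 m, y = 7137063.889 m.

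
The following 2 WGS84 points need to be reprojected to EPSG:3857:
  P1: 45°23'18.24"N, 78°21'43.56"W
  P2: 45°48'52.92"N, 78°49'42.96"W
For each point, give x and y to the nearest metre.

P1: x -8723229 m, y 5682876 m; P2: x -8775160 m, y 5750704 m

Web Mercator: x = R·λ, y = R·ln tan(π/4+φ/2), R = 6378137 m.
P1 (45.3884°, -78.3621°) → (-8723229.069, 5682875.780) m.
P2 (45.8147°, -78.8286°) → (-8775159.612, 5750704.326) m.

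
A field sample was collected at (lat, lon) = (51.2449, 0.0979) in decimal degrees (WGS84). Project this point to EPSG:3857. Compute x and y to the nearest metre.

Web Mercator is spherical with R = a = 6378137 m.
x = R·λ = 6378137 × 0.001708677 = 10898.178 m.
y = R·ln tan(π/4 + φ/2) = 6378137 × 1.044933428 = 6664728.563 m.

x 10898 m, y 6664729 m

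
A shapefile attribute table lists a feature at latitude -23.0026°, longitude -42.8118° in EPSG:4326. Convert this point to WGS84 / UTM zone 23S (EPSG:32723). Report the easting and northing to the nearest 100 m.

Zone 23 central meridian λ₀ = 6×23 − 183 = -45°; Δλ = +2.1882°.
Transverse Mercator on WGS84 with k₀ = 0.9996 gives E = 724283.915 m, N = 7454518.241 m.

E 724300 m, N 7454500 m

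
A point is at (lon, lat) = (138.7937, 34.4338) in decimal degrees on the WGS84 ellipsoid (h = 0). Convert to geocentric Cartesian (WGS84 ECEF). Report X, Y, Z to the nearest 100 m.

X -3962000 m, Y 3469200 m, Z 3586200 m

WGS84: a = 6378137 m, e² = 0.006694380; N(φ) = a/√(1−e²sin²φ) = 6384974.008 m.
X = (N+h)·cosφ·cosλ = -3961985.430 m; Y = (N+h)·cosφ·sinλ = 3469225.639 m; Z = (N(1−e²)+h)·sinφ = 3586237.468 m.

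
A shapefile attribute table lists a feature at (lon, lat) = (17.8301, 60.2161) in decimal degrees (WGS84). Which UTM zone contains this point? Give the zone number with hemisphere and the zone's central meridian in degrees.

UTM zone = ⌊(λ + 180)/6⌋ + 1; 17.8301° ∈ [12°, 18°) → zone 33.
Hemisphere: N (φ ≥ 0).
Central meridian λ₀ = 6×33 − 183 = 15°.

Zone 33N, central meridian 15°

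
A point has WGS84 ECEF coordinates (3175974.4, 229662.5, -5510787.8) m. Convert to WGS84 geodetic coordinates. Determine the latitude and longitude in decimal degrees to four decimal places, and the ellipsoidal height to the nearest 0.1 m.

lat -60.1460°, lon 4.1360°, h 2531.4 m

λ = atan2(Y, X) = 4.13599922°; p = √(X²+Y²) = 3184267.3 m.
Bowring's method on WGS84 (a = 6378137 m, b = 6356752.314 m) gives φ = -60.14599946°, h = 2531.389 m.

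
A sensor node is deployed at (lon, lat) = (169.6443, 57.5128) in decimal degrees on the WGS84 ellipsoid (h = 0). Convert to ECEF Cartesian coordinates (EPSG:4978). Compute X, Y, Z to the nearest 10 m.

WGS84: a = 6378137 m, e² = 0.006694380; N(φ) = a/√(1−e²sin²φ) = 6393381.424 m.
X = (N+h)·cosφ·cosλ = -3378020.062 m; Y = (N+h)·cosφ·sinλ = 617283.281 m; Z = (N(1−e²)+h)·sinφ = 5356788.433 m.

X -3378020 m, Y 617280 m, Z 5356790 m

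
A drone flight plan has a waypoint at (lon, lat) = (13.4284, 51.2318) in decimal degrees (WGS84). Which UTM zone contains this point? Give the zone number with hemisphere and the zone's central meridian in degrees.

Zone 33N, central meridian 15°

UTM zone = ⌊(λ + 180)/6⌋ + 1; 13.4284° ∈ [12°, 18°) → zone 33.
Hemisphere: N (φ ≥ 0).
Central meridian λ₀ = 6×33 − 183 = 15°.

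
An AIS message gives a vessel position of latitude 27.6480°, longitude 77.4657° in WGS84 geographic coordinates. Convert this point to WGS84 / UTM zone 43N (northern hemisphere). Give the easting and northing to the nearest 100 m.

Zone 43 central meridian λ₀ = 6×43 − 183 = 75°; Δλ = +2.4657°.
Transverse Mercator on WGS84 with k₀ = 0.9996 gives E = 743260.115 m, N = 3060640.413 m.

E 743300 m, N 3060600 m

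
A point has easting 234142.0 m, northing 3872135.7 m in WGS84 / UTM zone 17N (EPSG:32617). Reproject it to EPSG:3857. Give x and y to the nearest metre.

Unproject from UTM 17N (λ₀ = -81°) → φ = 34.95690028°, λ = -83.91149960°.
Web Mercator (R = 6378137 m): x = -9340985.407 m, y = 4158025.606 m.

x -9340985 m, y 4158026 m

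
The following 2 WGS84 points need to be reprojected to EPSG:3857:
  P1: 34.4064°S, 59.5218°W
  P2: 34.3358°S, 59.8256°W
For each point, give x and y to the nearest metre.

Web Mercator: x = R·λ, y = R·ln tan(π/4+φ/2), R = 6378137 m.
P1 (-34.4064°, -59.5218°) → (-6625936.467, -4083503.034) m.
P2 (-34.3358°, -59.8256°) → (-6659755.328, -4073981.380) m.

P1: x -6625936 m, y -4083503 m; P2: x -6659755 m, y -4073981 m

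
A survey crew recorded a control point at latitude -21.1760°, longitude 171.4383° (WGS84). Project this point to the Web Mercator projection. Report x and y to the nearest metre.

x 19084424 m, y -2412877 m

Web Mercator is spherical with R = a = 6378137 m.
x = R·λ = 6378137 × 2.992162799 = 19084424.258 m.
y = R·ln tan(π/4 + φ/2) = 6378137 × -0.378304374 = -2412877.123 m.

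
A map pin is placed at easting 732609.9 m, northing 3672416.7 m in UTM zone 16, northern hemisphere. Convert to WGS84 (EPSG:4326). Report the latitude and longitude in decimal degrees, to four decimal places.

Zone 16N: λ₀ = -87°, k₀ = 0.9996, false easting 500000 m.
Meridian distance M = (N − FN)/k₀ = 3673886.3 m.
Inverse transverse Mercator on WGS84 gives φ = 33.16560032°, λ = -84.50560011°.

lat 33.1656°, lon -84.5056°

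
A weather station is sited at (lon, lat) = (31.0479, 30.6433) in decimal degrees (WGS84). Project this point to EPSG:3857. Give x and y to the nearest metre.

x 3456236 m, y 3586511 m

Web Mercator is spherical with R = a = 6378137 m.
x = R·λ = 6378137 × 0.541888081 = 3456236.418 m.
y = R·ln tan(π/4 + φ/2) = 6378137 × 0.562313257 = 3586510.988 m.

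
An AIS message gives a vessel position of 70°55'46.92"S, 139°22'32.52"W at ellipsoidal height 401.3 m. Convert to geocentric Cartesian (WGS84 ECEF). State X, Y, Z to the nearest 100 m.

WGS84: a = 6378137 m, e² = 0.006694380; N(φ) = a/√(1−e²sin²φ) = 6397292.775 m.
X = (N+h)·cosφ·cosλ = -1586532.275 m; Y = (N+h)·cosφ·sinλ = -1360990.228 m; Z = (N(1−e²)+h)·sinφ = -6006102.851 m.

X -1586500 m, Y -1361000 m, Z -6006100 m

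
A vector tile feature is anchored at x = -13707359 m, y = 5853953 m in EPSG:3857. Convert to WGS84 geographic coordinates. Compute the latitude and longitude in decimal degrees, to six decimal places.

lat 46.457398°, lon -123.135301°

R = 6378137 m. λ = x/R = -123.13530095°.
φ = 2·arctan(exp(y/R)) − 90° = 2·arctan(2.50381) − 90° = 46.45739796°.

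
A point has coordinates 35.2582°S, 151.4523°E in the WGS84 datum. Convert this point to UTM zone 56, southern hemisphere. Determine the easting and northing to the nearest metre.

E 359209 m, N 6097225 m

Zone 56 central meridian λ₀ = 6×56 − 183 = 153°; Δλ = -1.5477°.
Transverse Mercator on WGS84 with k₀ = 0.9996 gives E = 359209.127 m, N = 6097225.074 m.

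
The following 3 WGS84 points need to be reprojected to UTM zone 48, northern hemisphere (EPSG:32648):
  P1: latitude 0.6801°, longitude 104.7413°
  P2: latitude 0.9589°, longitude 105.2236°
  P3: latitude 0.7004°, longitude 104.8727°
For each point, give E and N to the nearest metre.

UTM zone 48N: λ₀ = 105°, k₀ = 0.9996.
P1 (0.6801°, 104.7413°) → (471215.083, 75172.291) m.
P2 (0.9589°, 105.2236°) → (524877.684, 105988.173) m.
P3 (0.7004°, 104.8727°) → (485835.737, 77415.475) m.

P1: E 471215 m, N 75172 m; P2: E 524878 m, N 105988 m; P3: E 485836 m, N 77415 m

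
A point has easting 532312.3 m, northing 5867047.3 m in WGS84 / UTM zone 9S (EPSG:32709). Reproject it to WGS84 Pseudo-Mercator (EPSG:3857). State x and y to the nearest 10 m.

x -14319600 m, y -4486980 m

Unproject from UTM 9S (λ₀ = -129°) → φ = -37.34270006°, λ = -128.63519973°.
Web Mercator (R = 6378137 m): x = -14319604.932 m, y = -4486983.016 m.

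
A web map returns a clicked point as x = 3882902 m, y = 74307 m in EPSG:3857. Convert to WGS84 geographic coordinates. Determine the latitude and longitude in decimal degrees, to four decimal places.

R = 6378137 m. λ = x/R = 34.88070213°.
φ = 2·arctan(exp(y/R)) − 90° = 2·arctan(1.01172) − 90° = 0.66749604°.

lat 0.6675°, lon 34.8807°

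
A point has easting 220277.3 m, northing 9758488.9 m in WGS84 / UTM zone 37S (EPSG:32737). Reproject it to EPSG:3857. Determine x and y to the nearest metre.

Unproject from UTM 37S (λ₀ = 39°) → φ = -2.18289959°, λ = 36.48520034°.
Web Mercator (R = 6378137 m): x = 4061513.923 m, y = -243058.078 m.

x 4061514 m, y -243058 m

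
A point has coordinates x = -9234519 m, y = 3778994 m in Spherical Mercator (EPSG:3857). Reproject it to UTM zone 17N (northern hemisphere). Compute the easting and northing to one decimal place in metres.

E 315554.8 m, N 3555344.0 m

Web Mercator inverse (R = 6378137 m) → φ = 32.11940032°, λ = -82.95509559°.
UTM 17N forward: E = 315554.809 m, N = 3555344.002 m.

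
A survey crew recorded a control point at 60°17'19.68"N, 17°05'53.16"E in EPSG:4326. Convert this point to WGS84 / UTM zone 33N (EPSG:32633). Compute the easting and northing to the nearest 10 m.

Zone 33 central meridian λ₀ = 6×33 − 183 = 15°; Δλ = +2.0981°.
Transverse Mercator on WGS84 with k₀ = 0.9996 gives E = 615992.491 m, N = 6685419.754 m.

E 615990 m, N 6685420 m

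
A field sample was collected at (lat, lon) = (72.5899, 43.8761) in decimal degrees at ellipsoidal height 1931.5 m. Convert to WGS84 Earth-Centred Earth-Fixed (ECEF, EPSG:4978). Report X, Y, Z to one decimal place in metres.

X 1380276.9 m, Y 1327161.6 m, Z 6065548.2 m

WGS84: a = 6378137 m, e² = 0.006694380; N(φ) = a/√(1−e²sin²φ) = 6397663.868 m.
X = (N+h)·cosφ·cosλ = 1380276.901 m; Y = (N+h)·cosφ·sinλ = 1327161.636 m; Z = (N(1−e²)+h)·sinφ = 6065548.220 m.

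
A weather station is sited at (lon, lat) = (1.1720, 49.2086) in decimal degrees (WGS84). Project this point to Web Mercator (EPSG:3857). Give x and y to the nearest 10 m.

Web Mercator is spherical with R = a = 6378137 m.
x = R·λ = 6378137 × 0.020455259 = 130466.443 m.
y = R·ln tan(π/4 + φ/2) = 6378137 × 0.989368974 = 6310330.857 m.

x 130470 m, y 6310330 m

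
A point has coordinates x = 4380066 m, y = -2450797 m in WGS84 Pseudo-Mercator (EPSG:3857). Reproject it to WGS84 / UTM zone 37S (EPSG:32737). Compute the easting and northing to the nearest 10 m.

Web Mercator inverse (R = 6378137 m) → φ = -21.49329593°, λ = 39.34680233°.
UTM 37S forward: E = 535923.163 m, N = 7623216.524 m.

E 535920 m, N 7623220 m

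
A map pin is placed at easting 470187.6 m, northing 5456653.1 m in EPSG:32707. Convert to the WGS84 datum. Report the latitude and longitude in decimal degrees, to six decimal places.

Zone 7S: λ₀ = -141°, k₀ = 0.9996, false easting 500000 m, false northing 10000000 m.
Meridian distance M = (N − FN)/k₀ = -4545165.0 m.
Inverse transverse Mercator on WGS84 gives φ = -41.04080040°, λ = -141.35469956°.

lat -41.040800°, lon -141.354700°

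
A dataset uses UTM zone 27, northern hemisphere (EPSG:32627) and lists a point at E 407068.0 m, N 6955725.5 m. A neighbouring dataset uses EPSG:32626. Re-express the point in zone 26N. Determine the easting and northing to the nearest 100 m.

UTM 27N → geographic: φ = 62.72019977°, λ = -22.81750038°.
UTM 26N (λ₀ = -27°) forward: E = 713769.178 m, N = 6961354.308 m.

E 713800 m, N 6961400 m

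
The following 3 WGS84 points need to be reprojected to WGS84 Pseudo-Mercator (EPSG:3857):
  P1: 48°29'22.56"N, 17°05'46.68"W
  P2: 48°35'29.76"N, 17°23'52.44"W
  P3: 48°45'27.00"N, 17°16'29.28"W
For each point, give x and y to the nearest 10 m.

P1: x -1903150 m, y 6188700 m; P2: x -1936730 m, y 6205850 m; P3: x -1923020 m, y 6233810 m

Web Mercator: x = R·λ, y = R·ln tan(π/4+φ/2), R = 6378137 m.
P1 (48.4896°, -17.0963°) → (-1903151.410, 6188696.799) m.
P2 (48.5916°, -17.3979°) → (-1936725.369, 6205846.443) m.
P3 (48.7575°, -17.2748°) → (-1923021.940, 6233813.941) m.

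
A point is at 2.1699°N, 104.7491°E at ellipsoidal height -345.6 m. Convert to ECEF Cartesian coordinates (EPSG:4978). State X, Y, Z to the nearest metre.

X -1622545 m, Y 6163250 m, Z 239866 m

WGS84: a = 6378137 m, e² = 0.006694380; N(φ) = a/√(1−e²sin²φ) = 6378167.606 m.
X = (N+h)·cosφ·cosλ = -1622544.738 m; Y = (N+h)·cosφ·sinλ = 6163249.817 m; Z = (N(1−e²)+h)·sinφ = 239865.835 m.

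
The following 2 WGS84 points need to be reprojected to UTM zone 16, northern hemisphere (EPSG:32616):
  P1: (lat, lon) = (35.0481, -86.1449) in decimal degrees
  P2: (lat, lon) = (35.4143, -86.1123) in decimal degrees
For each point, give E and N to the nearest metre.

P1: E 577985 m, N 3878711 m; P2: E 580595 m, N 3919351 m

UTM zone 16N: λ₀ = -87°, k₀ = 0.9996.
P1 (35.0481°, -86.1449°) → (577984.595, 3878711.391) m.
P2 (35.4143°, -86.1123°) → (580594.755, 3919350.745) m.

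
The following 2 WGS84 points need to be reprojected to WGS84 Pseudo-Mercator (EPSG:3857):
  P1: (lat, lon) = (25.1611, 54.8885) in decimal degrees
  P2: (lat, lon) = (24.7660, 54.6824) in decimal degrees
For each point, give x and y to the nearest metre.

Web Mercator: x = R·λ, y = R·ln tan(π/4+φ/2), R = 6378137 m.
P1 (25.1611°, 54.8885°) → (6110159.870, 2895545.139) m.
P2 (24.7660°, 54.6824°) → (6087216.923, 2847030.251) m.

P1: x 6110160 m, y 2895545 m; P2: x 6087217 m, y 2847030 m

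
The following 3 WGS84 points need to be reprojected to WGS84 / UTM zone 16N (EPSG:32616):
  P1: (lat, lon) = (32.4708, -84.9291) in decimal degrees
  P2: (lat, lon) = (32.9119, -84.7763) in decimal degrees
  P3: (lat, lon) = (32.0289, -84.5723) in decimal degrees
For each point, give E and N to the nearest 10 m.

UTM zone 16N: λ₀ = -87°, k₀ = 0.9996.
P1 (32.4708°, -84.9291°) → (694619.549, 3594511.028) m.
P2 (32.9119°, -84.7763°) → (707956.541, 3643713.587) m.
P3 (32.0289°, -84.5723°) → (729267.524, 3546215.992) m.

P1: E 694620 m, N 3594510 m; P2: E 707960 m, N 3643710 m; P3: E 729270 m, N 3546220 m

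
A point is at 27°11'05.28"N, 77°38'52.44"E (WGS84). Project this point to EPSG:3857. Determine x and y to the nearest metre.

Web Mercator is spherical with R = a = 6378137 m.
x = R·λ = 6378137 × 1.355211512 = 8643724.689 m.
y = R·ln tan(π/4 + φ/2) = 6378137 × 0.493338274 = 3146579.100 m.

x 8643725 m, y 3146579 m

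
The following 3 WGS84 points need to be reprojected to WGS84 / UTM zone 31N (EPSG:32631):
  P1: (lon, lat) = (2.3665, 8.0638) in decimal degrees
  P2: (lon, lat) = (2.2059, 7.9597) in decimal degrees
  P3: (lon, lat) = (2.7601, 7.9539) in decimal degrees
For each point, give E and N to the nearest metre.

UTM zone 31N: λ₀ = 3°, k₀ = 0.9996.
P1 (8.0638°, 2.3665°) → (430198.336, 891405.183) m.
P2 (7.9597°, 2.2059°) → (412479.540, 879926.618) m.
P3 (7.9539°, 2.7601°) → (473560.179, 879209.090) m.

P1: E 430198 m, N 891405 m; P2: E 412480 m, N 879927 m; P3: E 473560 m, N 879209 m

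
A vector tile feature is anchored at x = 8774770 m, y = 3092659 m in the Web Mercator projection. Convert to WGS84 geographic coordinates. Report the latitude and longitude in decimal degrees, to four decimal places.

R = 6378137 m. λ = x/R = 78.82510006°.
φ = 2·arctan(exp(y/R)) − 90° = 2·arctan(1.62399) − 90° = 26.75310340°.

lat 26.7531°, lon 78.8251°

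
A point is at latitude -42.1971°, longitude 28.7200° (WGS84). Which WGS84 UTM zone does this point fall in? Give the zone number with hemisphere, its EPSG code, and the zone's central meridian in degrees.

Zone 35S (EPSG:32735), central meridian 27°

UTM zone = ⌊(λ + 180)/6⌋ + 1; 28.7200° ∈ [24°, 30°) → zone 35.
Hemisphere: S (φ < 0).
Central meridian λ₀ = 6×35 − 183 = 27°.
EPSG code: 32735.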